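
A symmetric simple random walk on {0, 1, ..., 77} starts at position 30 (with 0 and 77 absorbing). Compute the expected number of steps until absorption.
E[τ | X_0 = 30] = 1410

Let v_k = E[τ | X_0 = k]. Boundary: v_0 = v_77 = 0. Recurrence: v_k = 1 + (v_{k-1} + v_{k+1})/2 for 1 ≤ k ≤ 76. The particular solution to v_k − (v_{k-1} + v_{k+1})/2 = 1 is v_k = −k^2. Adding homogeneous solution A + B k and matching boundaries gives v_k = k (77 − k). Substituting k = 30: v_30 = 30 · 47 = 1410.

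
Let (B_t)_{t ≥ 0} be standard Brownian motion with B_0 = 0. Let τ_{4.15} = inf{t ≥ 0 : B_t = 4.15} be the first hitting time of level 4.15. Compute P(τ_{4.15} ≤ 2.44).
P(τ_{4.15} ≤ 2.44) = 2(1 − Φ(4.15/√2.44)) = 2(1 − Φ(2.6568)) ≈ 0.0079

By the reflection principle for standard BM, P(τ_b ≤ t) = 2 · P(B_t ≥ b). Since B_t ~ N(0, t), P(B_t ≥ 4.15) = 1 − Φ(4.15/√t) = 1 − Φ(4.15/√2.44) = 1 − Φ(2.6568) ≈ 0.00394. Doubling: P(τ_{4.15} ≤ 2.44) ≈ 2 · 0.00394 = 0.00788 ≈ 0.0079.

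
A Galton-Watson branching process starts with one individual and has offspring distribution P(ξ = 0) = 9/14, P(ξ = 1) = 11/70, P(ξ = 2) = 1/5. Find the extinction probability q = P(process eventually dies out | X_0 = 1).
q = 1

Mean offspring μ = 0·9/14 + 1·11/70 + 2·1/5 = 39/70 ≤ 1. For μ ≤ 1 with offspring not concentrated at 1, the Galton-Watson process goes extinct almost surely, so q = 1.
(Algebraic check: The pgf is f(s) = 9/14 + 11/70·s + 1/5·s². The extinction probability q is the smallest fixed point of f in [0, 1]. Setting s = f(s):
  1/5·s² + (11/70 − 1)·s + 9/14 = 0
  1/5·s² − (9/14 + 1/5)·s + 9/14 = 0
which factors as (s − 1)·(1/5·s − 9/14) = 0, giving roots s = 1 and s = (9/14)/(1/5) = 45/14. Since 45/14 ≥ 1, the smallest root in [0, 1] is s = 1.)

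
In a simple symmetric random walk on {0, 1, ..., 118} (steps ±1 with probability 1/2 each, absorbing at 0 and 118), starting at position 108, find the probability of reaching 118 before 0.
P(hit 118 before 0) = 108/118 = 54/59

Let u_k = P(hit 118 before 0 | start at k). Then u_0 = 0, u_118 = 1, and u_k = u_{k-1}/2 + u_{k+1}/2 for 1 ≤ k ≤ 117. This harmonic recurrence is solved by u_k = k/118, giving u_108 = 108/118 = 54/59.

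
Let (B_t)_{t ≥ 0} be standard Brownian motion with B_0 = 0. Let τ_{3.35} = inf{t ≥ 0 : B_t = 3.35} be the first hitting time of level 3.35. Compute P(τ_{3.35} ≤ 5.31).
P(τ_{3.35} ≤ 5.31) = 2(1 − Φ(3.35/√5.31)) = 2(1 − Φ(1.4538)) ≈ 0.1460

By the reflection principle for standard BM, P(τ_b ≤ t) = 2 · P(B_t ≥ b). Since B_t ~ N(0, t), P(B_t ≥ 3.35) = 1 − Φ(3.35/√t) = 1 − Φ(3.35/√5.31) = 1 − Φ(1.4538) ≈ 0.07300. Doubling: P(τ_{3.35} ≤ 5.31) ≈ 2 · 0.07300 = 0.14600 ≈ 0.1460.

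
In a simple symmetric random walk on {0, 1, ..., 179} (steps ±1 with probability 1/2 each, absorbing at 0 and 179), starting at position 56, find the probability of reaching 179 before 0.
P(hit 179 before 0) = 56/179

Let u_k = P(hit 179 before 0 | start at k). Then u_0 = 0, u_179 = 1, and u_k = u_{k-1}/2 + u_{k+1}/2 for 1 ≤ k ≤ 178. This harmonic recurrence is solved by u_k = k/179, giving u_56 = 56/179.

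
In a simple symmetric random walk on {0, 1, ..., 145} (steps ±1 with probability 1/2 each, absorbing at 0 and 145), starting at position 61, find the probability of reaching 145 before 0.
P(hit 145 before 0) = 61/145

Let u_k = P(hit 145 before 0 | start at k). Then u_0 = 0, u_145 = 1, and u_k = u_{k-1}/2 + u_{k+1}/2 for 1 ≤ k ≤ 144. This harmonic recurrence is solved by u_k = k/145, giving u_61 = 61/145.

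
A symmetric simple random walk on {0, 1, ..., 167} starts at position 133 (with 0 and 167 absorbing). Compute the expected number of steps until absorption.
E[τ | X_0 = 133] = 4522

Let v_k = E[τ | X_0 = k]. Boundary: v_0 = v_167 = 0. Recurrence: v_k = 1 + (v_{k-1} + v_{k+1})/2 for 1 ≤ k ≤ 166. The particular solution to v_k − (v_{k-1} + v_{k+1})/2 = 1 is v_k = −k^2. Adding homogeneous solution A + B k and matching boundaries gives v_k = k (167 − k). Substituting k = 133: v_133 = 133 · 34 = 4522.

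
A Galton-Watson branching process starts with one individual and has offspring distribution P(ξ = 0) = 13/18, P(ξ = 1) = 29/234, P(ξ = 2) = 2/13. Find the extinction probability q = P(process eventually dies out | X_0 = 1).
q = 1

Mean offspring μ = 0·13/18 + 1·29/234 + 2·2/13 = 101/234 ≤ 1. For μ ≤ 1 with offspring not concentrated at 1, the Galton-Watson process goes extinct almost surely, so q = 1.
(Algebraic check: The pgf is f(s) = 13/18 + 29/234·s + 2/13·s². The extinction probability q is the smallest fixed point of f in [0, 1]. Setting s = f(s):
  2/13·s² + (29/234 − 1)·s + 13/18 = 0
  2/13·s² − (13/18 + 2/13)·s + 13/18 = 0
which factors as (s − 1)·(2/13·s − 13/18) = 0, giving roots s = 1 and s = (13/18)/(2/13) = 169/36. Since 169/36 ≥ 1, the smallest root in [0, 1] is s = 1.)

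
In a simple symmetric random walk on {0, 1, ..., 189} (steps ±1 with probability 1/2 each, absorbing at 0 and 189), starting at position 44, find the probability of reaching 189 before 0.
P(hit 189 before 0) = 44/189

Let u_k = P(hit 189 before 0 | start at k). Then u_0 = 0, u_189 = 1, and u_k = u_{k-1}/2 + u_{k+1}/2 for 1 ≤ k ≤ 188. This harmonic recurrence is solved by u_k = k/189, giving u_44 = 44/189.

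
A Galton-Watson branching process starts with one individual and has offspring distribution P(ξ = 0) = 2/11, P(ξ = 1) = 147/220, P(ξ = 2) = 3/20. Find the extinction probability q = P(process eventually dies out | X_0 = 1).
q = 1

Mean offspring μ = 0·2/11 + 1·147/220 + 2·3/20 = 213/220 ≤ 1. For μ ≤ 1 with offspring not concentrated at 1, the Galton-Watson process goes extinct almost surely, so q = 1.
(Algebraic check: The pgf is f(s) = 2/11 + 147/220·s + 3/20·s². The extinction probability q is the smallest fixed point of f in [0, 1]. Setting s = f(s):
  3/20·s² + (147/220 − 1)·s + 2/11 = 0
  3/20·s² − (2/11 + 3/20)·s + 2/11 = 0
which factors as (s − 1)·(3/20·s − 2/11) = 0, giving roots s = 1 and s = (2/11)/(3/20) = 40/33. Since 40/33 ≥ 1, the smallest root in [0, 1] is s = 1.)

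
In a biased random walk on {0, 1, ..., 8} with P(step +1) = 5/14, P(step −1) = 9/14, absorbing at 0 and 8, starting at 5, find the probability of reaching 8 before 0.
P(hit 8 before 0) = (1 − (9/5)^5) / (1 − (9/5)^8) = 1747625/10664024

Let u_k denote P(reach 8 before 0 | start at k). Boundary: u_0 = 0, u_8 = 1. Recurrence: u_k = 5/14·u_{k+1} + 9/14·u_{k-1} for 1 ≤ k ≤ 7. Try u_k = A + B·r^k with r = q/p = (9/14)/(5/14) = 9/5. Substitution satisfies the recurrence; boundary conditions give:
  u_k = (1 − r^k) / (1 − r^N) = (1 − (9/5)^5) / (1 − (9/5)^8) = 1747625/10664024.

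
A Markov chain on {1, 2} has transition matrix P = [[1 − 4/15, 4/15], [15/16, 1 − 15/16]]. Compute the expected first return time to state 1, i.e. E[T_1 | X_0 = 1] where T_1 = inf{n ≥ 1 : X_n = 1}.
E[T_1 | X_0 = 1] = 1/π_1 = 289/225

For an irreducible recurrent Markov chain with stationary distribution π, E[T_i | X_0 = i] = 1/π_i (Kac's formula). Here π_1 = (15/16)/(4/15 + 15/16) = (15/16)/(289/240) = 225/289, so E[T_1 | X_0 = 1] = 1/π_1 = (4/15 + 15/16)/(15/16) = (289/240)/(15/16) = 289/225.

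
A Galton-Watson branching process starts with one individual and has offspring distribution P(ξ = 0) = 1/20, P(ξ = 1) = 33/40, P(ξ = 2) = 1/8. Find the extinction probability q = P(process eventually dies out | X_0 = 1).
q = 2/5

The pgf is f(s) = 1/20 + 33/40·s + 1/8·s². The extinction probability q is the smallest fixed point of f in [0, 1]. Setting s = f(s):
  1/8·s² + (33/40 − 1)·s + 1/20 = 0
  1/8·s² − (1/20 + 1/8)·s + 1/20 = 0
which factors as (s − 1)·(1/8·s − 1/20) = 0, giving roots s = 1 and s = (1/20)/(1/8) = 2/5.
Mean offspring μ = 33/40 + 2·1/8 = 43/40 > 1 (supercritical), so q < 1. The extinction probability is the smaller root: q = (1/20)/(1/8) = 2/5.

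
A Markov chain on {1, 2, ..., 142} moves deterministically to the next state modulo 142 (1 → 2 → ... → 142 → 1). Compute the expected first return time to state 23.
E[T_23 | X_0 = 23] = 142

The chain cycles deterministically, so starting at state 23 it returns in exactly 142 steps. Equivalently, the stationary distribution is uniform π_j = 1/142 for every state j, so by Kac's formula E[T_23] = 1/π_23 = 142.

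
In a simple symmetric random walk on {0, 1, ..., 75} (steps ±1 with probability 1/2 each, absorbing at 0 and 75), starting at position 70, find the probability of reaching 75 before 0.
P(hit 75 before 0) = 70/75 = 14/15

Let u_k = P(hit 75 before 0 | start at k). Then u_0 = 0, u_75 = 1, and u_k = u_{k-1}/2 + u_{k+1}/2 for 1 ≤ k ≤ 74. This harmonic recurrence is solved by u_k = k/75, giving u_70 = 70/75 = 14/15.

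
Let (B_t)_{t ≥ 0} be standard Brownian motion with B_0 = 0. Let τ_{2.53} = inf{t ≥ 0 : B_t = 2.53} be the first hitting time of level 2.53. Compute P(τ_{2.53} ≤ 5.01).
P(τ_{2.53} ≤ 5.01) = 2(1 − Φ(2.53/√5.01)) = 2(1 − Φ(1.1303)) ≈ 0.2583

By the reflection principle for standard BM, P(τ_b ≤ t) = 2 · P(B_t ≥ b). Since B_t ~ N(0, t), P(B_t ≥ 2.53) = 1 − Φ(2.53/√t) = 1 − Φ(2.53/√5.01) = 1 − Φ(1.1303) ≈ 0.12917. Doubling: P(τ_{2.53} ≤ 5.01) ≈ 2 · 0.12917 = 0.25834 ≈ 0.2583.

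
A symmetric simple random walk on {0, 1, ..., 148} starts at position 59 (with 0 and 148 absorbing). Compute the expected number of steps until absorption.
E[τ | X_0 = 59] = 5251

Let v_k = E[τ | X_0 = k]. Boundary: v_0 = v_148 = 0. Recurrence: v_k = 1 + (v_{k-1} + v_{k+1})/2 for 1 ≤ k ≤ 147. The particular solution to v_k − (v_{k-1} + v_{k+1})/2 = 1 is v_k = −k^2. Adding homogeneous solution A + B k and matching boundaries gives v_k = k (148 − k). Substituting k = 59: v_59 = 59 · 89 = 5251.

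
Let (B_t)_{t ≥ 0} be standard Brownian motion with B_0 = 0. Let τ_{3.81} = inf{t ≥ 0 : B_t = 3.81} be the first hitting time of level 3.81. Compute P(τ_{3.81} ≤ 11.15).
P(τ_{3.81} ≤ 11.15) = 2(1 − Φ(3.81/√11.15)) = 2(1 − Φ(1.1410)) ≈ 0.2539

By the reflection principle for standard BM, P(τ_b ≤ t) = 2 · P(B_t ≥ b). Since B_t ~ N(0, t), P(B_t ≥ 3.81) = 1 − Φ(3.81/√t) = 1 − Φ(3.81/√11.15) = 1 − Φ(1.1410) ≈ 0.12693. Doubling: P(τ_{3.81} ≤ 11.15) ≈ 2 · 0.12693 = 0.25386 ≈ 0.2539.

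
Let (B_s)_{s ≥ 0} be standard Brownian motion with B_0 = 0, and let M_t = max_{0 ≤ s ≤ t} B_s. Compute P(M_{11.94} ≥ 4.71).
P(M_{11.94} ≥ 4.71) = 2·P(B_{11.94} ≥ 4.71) = 2(1 − Φ(4.71/√11.94)) ≈ 0.1729

By the reflection principle for Brownian motion, P(M_t ≥ a) = 2 · P(B_t ≥ a) for a ≥ 0. Since B_t ~ N(0, t), P(B_t ≥ 4.71) = 1 − Φ(4.71/√t) = 1 − Φ(4.71/√11.94) = 1 − Φ(1.3631). So
  P(M_{11.94} ≥ 4.71) = 2(1 − Φ(1.3631)) ≈ 0.1729.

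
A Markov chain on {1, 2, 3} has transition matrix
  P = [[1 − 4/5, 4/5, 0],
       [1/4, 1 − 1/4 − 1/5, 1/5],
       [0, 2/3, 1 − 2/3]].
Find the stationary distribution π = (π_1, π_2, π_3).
π = (25/129, 80/129, 8/43)

This is a birth-death chain on three states, which satisfies detailed balance: π_1 · P_{12} = π_2 · P_{21} and π_2 · P_{23} = π_3 · P_{32}.
From π_1 · 4/5 = π_2 · 1/4: π_2/π_1 = (4/5)/(1/4) = 16/5.
From π_2 · 1/5 = π_3 · 2/3: π_3/π_2 = (1/5)/(2/3) = 3/10.
Take π_1 proportional to 1; then unnormalized π = (1, 16/5, 24/25). Normalize by dividing by the sum 129/25:
  π = (25/129, 80/129, 8/43).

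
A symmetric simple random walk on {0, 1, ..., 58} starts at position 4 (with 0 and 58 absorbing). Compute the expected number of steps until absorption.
E[τ | X_0 = 4] = 216

Let v_k = E[τ | X_0 = k]. Boundary: v_0 = v_58 = 0. Recurrence: v_k = 1 + (v_{k-1} + v_{k+1})/2 for 1 ≤ k ≤ 57. The particular solution to v_k − (v_{k-1} + v_{k+1})/2 = 1 is v_k = −k^2. Adding homogeneous solution A + B k and matching boundaries gives v_k = k (58 − k). Substituting k = 4: v_4 = 4 · 54 = 216.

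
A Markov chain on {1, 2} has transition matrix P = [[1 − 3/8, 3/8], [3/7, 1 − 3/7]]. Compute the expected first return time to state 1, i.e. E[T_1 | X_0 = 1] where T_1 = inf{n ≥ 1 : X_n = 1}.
E[T_1 | X_0 = 1] = 1/π_1 = 15/8

For an irreducible recurrent Markov chain with stationary distribution π, E[T_i | X_0 = i] = 1/π_i (Kac's formula). Here π_1 = (3/7)/(3/8 + 3/7) = (3/7)/(45/56) = 8/15, so E[T_1 | X_0 = 1] = 1/π_1 = (3/8 + 3/7)/(3/7) = (45/56)/(3/7) = 15/8.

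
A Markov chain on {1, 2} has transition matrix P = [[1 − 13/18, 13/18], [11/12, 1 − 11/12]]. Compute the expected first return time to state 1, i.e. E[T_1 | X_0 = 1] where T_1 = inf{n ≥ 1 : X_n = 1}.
E[T_1 | X_0 = 1] = 1/π_1 = 59/33

For an irreducible recurrent Markov chain with stationary distribution π, E[T_i | X_0 = i] = 1/π_i (Kac's formula). Here π_1 = (11/12)/(13/18 + 11/12) = (11/12)/(59/36) = 33/59, so E[T_1 | X_0 = 1] = 1/π_1 = (13/18 + 11/12)/(11/12) = (59/36)/(11/12) = 59/33.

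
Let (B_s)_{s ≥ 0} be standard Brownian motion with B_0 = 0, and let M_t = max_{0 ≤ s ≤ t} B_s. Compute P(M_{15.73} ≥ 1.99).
P(M_{15.73} ≥ 1.99) = 2·P(B_{15.73} ≥ 1.99) = 2(1 − Φ(1.99/√15.73)) ≈ 0.6158

By the reflection principle for Brownian motion, P(M_t ≥ a) = 2 · P(B_t ≥ a) for a ≥ 0. Since B_t ~ N(0, t), P(B_t ≥ 1.99) = 1 − Φ(1.99/√t) = 1 − Φ(1.99/√15.73) = 1 − Φ(0.5018). So
  P(M_{15.73} ≥ 1.99) = 2(1 − Φ(0.5018)) ≈ 0.6158.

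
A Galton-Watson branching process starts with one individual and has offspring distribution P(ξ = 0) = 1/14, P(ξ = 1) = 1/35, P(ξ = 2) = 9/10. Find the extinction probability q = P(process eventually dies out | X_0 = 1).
q = 5/63

The pgf is f(s) = 1/14 + 1/35·s + 9/10·s². The extinction probability q is the smallest fixed point of f in [0, 1]. Setting s = f(s):
  9/10·s² + (1/35 − 1)·s + 1/14 = 0
  9/10·s² − (1/14 + 9/10)·s + 1/14 = 0
which factors as (s − 1)·(9/10·s − 1/14) = 0, giving roots s = 1 and s = (1/14)/(9/10) = 5/63.
Mean offspring μ = 1/35 + 2·9/10 = 64/35 > 1 (supercritical), so q < 1. The extinction probability is the smaller root: q = (1/14)/(9/10) = 5/63.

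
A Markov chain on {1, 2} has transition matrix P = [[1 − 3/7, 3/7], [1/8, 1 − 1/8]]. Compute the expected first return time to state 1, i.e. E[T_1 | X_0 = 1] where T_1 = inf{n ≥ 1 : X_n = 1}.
E[T_1 | X_0 = 1] = 1/π_1 = 31/7

For an irreducible recurrent Markov chain with stationary distribution π, E[T_i | X_0 = i] = 1/π_i (Kac's formula). Here π_1 = (1/8)/(3/7 + 1/8) = (1/8)/(31/56) = 7/31, so E[T_1 | X_0 = 1] = 1/π_1 = (3/7 + 1/8)/(1/8) = (31/56)/(1/8) = 31/7.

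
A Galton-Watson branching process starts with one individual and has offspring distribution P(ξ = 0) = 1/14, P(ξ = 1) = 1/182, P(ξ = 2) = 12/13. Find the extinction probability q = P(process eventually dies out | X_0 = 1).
q = 13/168

The pgf is f(s) = 1/14 + 1/182·s + 12/13·s². The extinction probability q is the smallest fixed point of f in [0, 1]. Setting s = f(s):
  12/13·s² + (1/182 − 1)·s + 1/14 = 0
  12/13·s² − (1/14 + 12/13)·s + 1/14 = 0
which factors as (s − 1)·(12/13·s − 1/14) = 0, giving roots s = 1 and s = (1/14)/(12/13) = 13/168.
Mean offspring μ = 1/182 + 2·12/13 = 337/182 > 1 (supercritical), so q < 1. The extinction probability is the smaller root: q = (1/14)/(12/13) = 13/168.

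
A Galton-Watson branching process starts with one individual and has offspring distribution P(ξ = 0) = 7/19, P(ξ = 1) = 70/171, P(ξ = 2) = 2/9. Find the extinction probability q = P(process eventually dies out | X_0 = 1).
q = 1

Mean offspring μ = 0·7/19 + 1·70/171 + 2·2/9 = 146/171 ≤ 1. For μ ≤ 1 with offspring not concentrated at 1, the Galton-Watson process goes extinct almost surely, so q = 1.
(Algebraic check: The pgf is f(s) = 7/19 + 70/171·s + 2/9·s². The extinction probability q is the smallest fixed point of f in [0, 1]. Setting s = f(s):
  2/9·s² + (70/171 − 1)·s + 7/19 = 0
  2/9·s² − (7/19 + 2/9)·s + 7/19 = 0
which factors as (s − 1)·(2/9·s − 7/19) = 0, giving roots s = 1 and s = (7/19)/(2/9) = 63/38. Since 63/38 ≥ 1, the smallest root in [0, 1] is s = 1.)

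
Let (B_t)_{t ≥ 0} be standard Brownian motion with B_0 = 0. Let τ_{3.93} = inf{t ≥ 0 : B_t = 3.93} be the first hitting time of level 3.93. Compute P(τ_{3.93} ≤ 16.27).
P(τ_{3.93} ≤ 16.27) = 2(1 − Φ(3.93/√16.27)) = 2(1 − Φ(0.9743)) ≈ 0.3299

By the reflection principle for standard BM, P(τ_b ≤ t) = 2 · P(B_t ≥ b). Since B_t ~ N(0, t), P(B_t ≥ 3.93) = 1 − Φ(3.93/√t) = 1 − Φ(3.93/√16.27) = 1 − Φ(0.9743) ≈ 0.16495. Doubling: P(τ_{3.93} ≤ 16.27) ≈ 2 · 0.16495 = 0.32990 ≈ 0.3299.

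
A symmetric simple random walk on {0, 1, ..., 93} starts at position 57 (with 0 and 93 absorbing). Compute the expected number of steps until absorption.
E[τ | X_0 = 57] = 2052

Let v_k = E[τ | X_0 = k]. Boundary: v_0 = v_93 = 0. Recurrence: v_k = 1 + (v_{k-1} + v_{k+1})/2 for 1 ≤ k ≤ 92. The particular solution to v_k − (v_{k-1} + v_{k+1})/2 = 1 is v_k = −k^2. Adding homogeneous solution A + B k and matching boundaries gives v_k = k (93 − k). Substituting k = 57: v_57 = 57 · 36 = 2052.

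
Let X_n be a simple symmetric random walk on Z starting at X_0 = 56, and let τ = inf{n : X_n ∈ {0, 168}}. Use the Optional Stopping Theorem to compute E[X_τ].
E[X_τ] = 56

X_n is a martingale and τ is a bounded-mean stopping time (indeed τ is finite a.s. with bounded expectation since the walk is in a bounded region). By the OST, E[X_τ] = E[X_0] = 56. Equivalently: E[X_τ] = 168 · P(hit 168 first) + 0 · P(hit 0 first) = 168 · (56/168) = 56.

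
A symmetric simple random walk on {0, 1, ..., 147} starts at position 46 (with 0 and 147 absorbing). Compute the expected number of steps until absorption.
E[τ | X_0 = 46] = 4646

Let v_k = E[τ | X_0 = k]. Boundary: v_0 = v_147 = 0. Recurrence: v_k = 1 + (v_{k-1} + v_{k+1})/2 for 1 ≤ k ≤ 146. The particular solution to v_k − (v_{k-1} + v_{k+1})/2 = 1 is v_k = −k^2. Adding homogeneous solution A + B k and matching boundaries gives v_k = k (147 − k). Substituting k = 46: v_46 = 46 · 101 = 4646.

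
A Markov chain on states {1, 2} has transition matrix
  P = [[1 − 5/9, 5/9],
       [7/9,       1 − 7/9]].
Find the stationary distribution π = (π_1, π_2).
π_1 = 7/12, π_2 = 5/12

Solve πP = π with π_1 + π_2 = 1. From πP = π: π_1 · (1 − 5/9) + π_2 · 7/9 = π_1 ⇒ π_2 · 7/9 = π_1 · 5/9 ⇒ π_2/π_1 = (5/9)/(7/9) = 5/7. Together with π_1 + π_2 = 1:
  π_1 = (7/9)/(5/9 + 7/9) = (7/9)/(4/3) = 7/12,
  π_2 = (5/9)/(5/9 + 7/9) = (5/9)/(4/3) = 5/12.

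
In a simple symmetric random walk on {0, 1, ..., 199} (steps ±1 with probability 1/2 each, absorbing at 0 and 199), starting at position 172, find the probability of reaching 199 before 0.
P(hit 199 before 0) = 172/199

Let u_k = P(hit 199 before 0 | start at k). Then u_0 = 0, u_199 = 1, and u_k = u_{k-1}/2 + u_{k+1}/2 for 1 ≤ k ≤ 198. This harmonic recurrence is solved by u_k = k/199, giving u_172 = 172/199.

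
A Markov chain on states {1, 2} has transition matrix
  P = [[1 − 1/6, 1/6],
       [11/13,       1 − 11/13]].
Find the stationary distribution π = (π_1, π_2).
π_1 = 66/79, π_2 = 13/79

Solve πP = π with π_1 + π_2 = 1. From πP = π: π_1 · (1 − 1/6) + π_2 · 11/13 = π_1 ⇒ π_2 · 11/13 = π_1 · 1/6 ⇒ π_2/π_1 = (1/6)/(11/13) = 13/66. Together with π_1 + π_2 = 1:
  π_1 = (11/13)/(1/6 + 11/13) = (11/13)/(79/78) = 66/79,
  π_2 = (1/6)/(1/6 + 11/13) = (1/6)/(79/78) = 13/79.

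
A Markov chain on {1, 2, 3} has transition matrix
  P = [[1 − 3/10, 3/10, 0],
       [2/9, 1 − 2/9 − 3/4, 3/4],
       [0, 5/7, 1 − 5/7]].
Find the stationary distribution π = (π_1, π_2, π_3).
π = (400/1507, 540/1507, 567/1507)

This is a birth-death chain on three states, which satisfies detailed balance: π_1 · P_{12} = π_2 · P_{21} and π_2 · P_{23} = π_3 · P_{32}.
From π_1 · 3/10 = π_2 · 2/9: π_2/π_1 = (3/10)/(2/9) = 27/20.
From π_2 · 3/4 = π_3 · 5/7: π_3/π_2 = (3/4)/(5/7) = 21/20.
Take π_1 proportional to 1; then unnormalized π = (1, 27/20, 567/400). Normalize by dividing by the sum 1507/400:
  π = (400/1507, 540/1507, 567/1507).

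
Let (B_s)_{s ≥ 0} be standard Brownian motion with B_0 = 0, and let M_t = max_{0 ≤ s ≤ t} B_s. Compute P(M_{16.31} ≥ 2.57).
P(M_{16.31} ≥ 2.57) = 2·P(B_{16.31} ≥ 2.57) = 2(1 − Φ(2.57/√16.31)) ≈ 0.5245

By the reflection principle for Brownian motion, P(M_t ≥ a) = 2 · P(B_t ≥ a) for a ≥ 0. Since B_t ~ N(0, t), P(B_t ≥ 2.57) = 1 − Φ(2.57/√t) = 1 − Φ(2.57/√16.31) = 1 − Φ(0.6364). So
  P(M_{16.31} ≥ 2.57) = 2(1 − Φ(0.6364)) ≈ 0.5245.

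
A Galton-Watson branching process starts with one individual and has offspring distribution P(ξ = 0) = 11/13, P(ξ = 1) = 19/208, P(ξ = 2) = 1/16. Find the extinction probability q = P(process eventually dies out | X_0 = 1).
q = 1

Mean offspring μ = 0·11/13 + 1·19/208 + 2·1/16 = 45/208 ≤ 1. For μ ≤ 1 with offspring not concentrated at 1, the Galton-Watson process goes extinct almost surely, so q = 1.
(Algebraic check: The pgf is f(s) = 11/13 + 19/208·s + 1/16·s². The extinction probability q is the smallest fixed point of f in [0, 1]. Setting s = f(s):
  1/16·s² + (19/208 − 1)·s + 11/13 = 0
  1/16·s² − (11/13 + 1/16)·s + 11/13 = 0
which factors as (s − 1)·(1/16·s − 11/13) = 0, giving roots s = 1 and s = (11/13)/(1/16) = 176/13. Since 176/13 ≥ 1, the smallest root in [0, 1] is s = 1.)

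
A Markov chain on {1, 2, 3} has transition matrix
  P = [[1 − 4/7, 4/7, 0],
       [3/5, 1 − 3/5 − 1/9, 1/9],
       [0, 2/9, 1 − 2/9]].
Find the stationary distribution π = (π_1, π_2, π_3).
π = (7/17, 20/51, 10/51)

This is a birth-death chain on three states, which satisfies detailed balance: π_1 · P_{12} = π_2 · P_{21} and π_2 · P_{23} = π_3 · P_{32}.
From π_1 · 4/7 = π_2 · 3/5: π_2/π_1 = (4/7)/(3/5) = 20/21.
From π_2 · 1/9 = π_3 · 2/9: π_3/π_2 = (1/9)/(2/9) = 1/2.
Take π_1 proportional to 1; then unnormalized π = (1, 20/21, 10/21). Normalize by dividing by the sum 17/7:
  π = (7/17, 20/51, 10/51).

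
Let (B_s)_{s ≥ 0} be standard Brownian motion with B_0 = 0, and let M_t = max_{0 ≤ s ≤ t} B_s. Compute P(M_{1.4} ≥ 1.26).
P(M_{1.4} ≥ 1.26) = 2·P(B_{1.4} ≥ 1.26) = 2(1 − Φ(1.26/√1.4)) ≈ 0.2869

By the reflection principle for Brownian motion, P(M_t ≥ a) = 2 · P(B_t ≥ a) for a ≥ 0. Since B_t ~ N(0, t), P(B_t ≥ 1.26) = 1 − Φ(1.26/√t) = 1 − Φ(1.26/√1.4) = 1 − Φ(1.0649). So
  P(M_{1.4} ≥ 1.26) = 2(1 − Φ(1.0649)) ≈ 0.2869.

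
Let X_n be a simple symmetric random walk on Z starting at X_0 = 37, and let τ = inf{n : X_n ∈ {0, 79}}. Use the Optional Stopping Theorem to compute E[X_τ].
E[X_τ] = 37

X_n is a martingale and τ is a bounded-mean stopping time (indeed τ is finite a.s. with bounded expectation since the walk is in a bounded region). By the OST, E[X_τ] = E[X_0] = 37. Equivalently: E[X_τ] = 79 · P(hit 79 first) + 0 · P(hit 0 first) = 79 · (37/79) = 37.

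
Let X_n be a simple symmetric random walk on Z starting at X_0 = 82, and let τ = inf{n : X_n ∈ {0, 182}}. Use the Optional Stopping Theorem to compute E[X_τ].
E[X_τ] = 82

X_n is a martingale and τ is a bounded-mean stopping time (indeed τ is finite a.s. with bounded expectation since the walk is in a bounded region). By the OST, E[X_τ] = E[X_0] = 82. Equivalently: E[X_τ] = 182 · P(hit 182 first) + 0 · P(hit 0 first) = 182 · (82/182) = 82.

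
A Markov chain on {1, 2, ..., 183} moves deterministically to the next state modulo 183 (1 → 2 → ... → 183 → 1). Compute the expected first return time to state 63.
E[T_63 | X_0 = 63] = 183

The chain cycles deterministically, so starting at state 63 it returns in exactly 183 steps. Equivalently, the stationary distribution is uniform π_j = 1/183 for every state j, so by Kac's formula E[T_63] = 1/π_63 = 183.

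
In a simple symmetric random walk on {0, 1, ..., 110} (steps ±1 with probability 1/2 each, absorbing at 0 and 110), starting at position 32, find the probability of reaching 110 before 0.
P(hit 110 before 0) = 32/110 = 16/55

Let u_k = P(hit 110 before 0 | start at k). Then u_0 = 0, u_110 = 1, and u_k = u_{k-1}/2 + u_{k+1}/2 for 1 ≤ k ≤ 109. This harmonic recurrence is solved by u_k = k/110, giving u_32 = 32/110 = 16/55.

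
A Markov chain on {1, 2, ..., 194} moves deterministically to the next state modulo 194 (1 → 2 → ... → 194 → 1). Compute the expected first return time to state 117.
E[T_117 | X_0 = 117] = 194

The chain cycles deterministically, so starting at state 117 it returns in exactly 194 steps. Equivalently, the stationary distribution is uniform π_j = 1/194 for every state j, so by Kac's formula E[T_117] = 1/π_117 = 194.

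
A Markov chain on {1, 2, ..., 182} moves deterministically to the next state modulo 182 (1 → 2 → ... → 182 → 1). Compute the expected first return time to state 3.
E[T_3 | X_0 = 3] = 182

The chain cycles deterministically, so starting at state 3 it returns in exactly 182 steps. Equivalently, the stationary distribution is uniform π_j = 1/182 for every state j, so by Kac's formula E[T_3] = 1/π_3 = 182.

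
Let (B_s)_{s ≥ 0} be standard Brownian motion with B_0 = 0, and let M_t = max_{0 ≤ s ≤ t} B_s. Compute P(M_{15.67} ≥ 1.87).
P(M_{15.67} ≥ 1.87) = 2·P(B_{15.67} ≥ 1.87) = 2(1 − Φ(1.87/√15.67)) ≈ 0.6366

By the reflection principle for Brownian motion, P(M_t ≥ a) = 2 · P(B_t ≥ a) for a ≥ 0. Since B_t ~ N(0, t), P(B_t ≥ 1.87) = 1 − Φ(1.87/√t) = 1 − Φ(1.87/√15.67) = 1 − Φ(0.4724). So
  P(M_{15.67} ≥ 1.87) = 2(1 − Φ(0.4724)) ≈ 0.6366.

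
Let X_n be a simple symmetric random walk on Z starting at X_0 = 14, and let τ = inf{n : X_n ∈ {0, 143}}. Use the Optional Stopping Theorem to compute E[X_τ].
E[X_τ] = 14

X_n is a martingale and τ is a bounded-mean stopping time (indeed τ is finite a.s. with bounded expectation since the walk is in a bounded region). By the OST, E[X_τ] = E[X_0] = 14. Equivalently: E[X_τ] = 143 · P(hit 143 first) + 0 · P(hit 0 first) = 143 · (14/143) = 14.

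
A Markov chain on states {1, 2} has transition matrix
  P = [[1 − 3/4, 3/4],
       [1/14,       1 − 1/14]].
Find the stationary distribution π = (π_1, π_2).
π_1 = 2/23, π_2 = 21/23

Solve πP = π with π_1 + π_2 = 1. From πP = π: π_1 · (1 − 3/4) + π_2 · 1/14 = π_1 ⇒ π_2 · 1/14 = π_1 · 3/4 ⇒ π_2/π_1 = (3/4)/(1/14) = 21/2. Together with π_1 + π_2 = 1:
  π_1 = (1/14)/(3/4 + 1/14) = (1/14)/(23/28) = 2/23,
  π_2 = (3/4)/(3/4 + 1/14) = (3/4)/(23/28) = 21/23.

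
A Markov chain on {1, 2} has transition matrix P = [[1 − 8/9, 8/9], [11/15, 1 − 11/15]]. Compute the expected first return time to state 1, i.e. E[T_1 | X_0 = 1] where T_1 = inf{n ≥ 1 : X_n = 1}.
E[T_1 | X_0 = 1] = 1/π_1 = 73/33

For an irreducible recurrent Markov chain with stationary distribution π, E[T_i | X_0 = i] = 1/π_i (Kac's formula). Here π_1 = (11/15)/(8/9 + 11/15) = (11/15)/(73/45) = 33/73, so E[T_1 | X_0 = 1] = 1/π_1 = (8/9 + 11/15)/(11/15) = (73/45)/(11/15) = 73/33.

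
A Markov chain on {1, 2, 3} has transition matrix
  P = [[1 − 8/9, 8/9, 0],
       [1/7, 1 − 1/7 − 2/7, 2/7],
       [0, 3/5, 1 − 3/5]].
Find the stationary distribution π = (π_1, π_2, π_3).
π = (27/275, 168/275, 16/55)

This is a birth-death chain on three states, which satisfies detailed balance: π_1 · P_{12} = π_2 · P_{21} and π_2 · P_{23} = π_3 · P_{32}.
From π_1 · 8/9 = π_2 · 1/7: π_2/π_1 = (8/9)/(1/7) = 56/9.
From π_2 · 2/7 = π_3 · 3/5: π_3/π_2 = (2/7)/(3/5) = 10/21.
Take π_1 proportional to 1; then unnormalized π = (1, 56/9, 80/27). Normalize by dividing by the sum 275/27:
  π = (27/275, 168/275, 16/55).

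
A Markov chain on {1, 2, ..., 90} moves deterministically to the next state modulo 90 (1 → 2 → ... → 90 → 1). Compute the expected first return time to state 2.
E[T_2 | X_0 = 2] = 90

The chain cycles deterministically, so starting at state 2 it returns in exactly 90 steps. Equivalently, the stationary distribution is uniform π_j = 1/90 for every state j, so by Kac's formula E[T_2] = 1/π_2 = 90.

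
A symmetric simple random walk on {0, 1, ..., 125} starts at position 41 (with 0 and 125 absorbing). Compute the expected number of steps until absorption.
E[τ | X_0 = 41] = 3444

Let v_k = E[τ | X_0 = k]. Boundary: v_0 = v_125 = 0. Recurrence: v_k = 1 + (v_{k-1} + v_{k+1})/2 for 1 ≤ k ≤ 124. The particular solution to v_k − (v_{k-1} + v_{k+1})/2 = 1 is v_k = −k^2. Adding homogeneous solution A + B k and matching boundaries gives v_k = k (125 − k). Substituting k = 41: v_41 = 41 · 84 = 3444.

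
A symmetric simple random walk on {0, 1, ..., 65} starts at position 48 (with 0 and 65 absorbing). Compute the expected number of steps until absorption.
E[τ | X_0 = 48] = 816

Let v_k = E[τ | X_0 = k]. Boundary: v_0 = v_65 = 0. Recurrence: v_k = 1 + (v_{k-1} + v_{k+1})/2 for 1 ≤ k ≤ 64. The particular solution to v_k − (v_{k-1} + v_{k+1})/2 = 1 is v_k = −k^2. Adding homogeneous solution A + B k and matching boundaries gives v_k = k (65 − k). Substituting k = 48: v_48 = 48 · 17 = 816.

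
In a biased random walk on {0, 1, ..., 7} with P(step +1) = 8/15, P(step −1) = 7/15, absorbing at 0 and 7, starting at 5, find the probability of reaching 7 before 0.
P(hit 7 before 0) = (1 − (7/8)^5) / (1 − (7/8)^7) = 1021504/1273609

Let u_k denote P(reach 7 before 0 | start at k). Boundary: u_0 = 0, u_7 = 1. Recurrence: u_k = 8/15·u_{k+1} + 7/15·u_{k-1} for 1 ≤ k ≤ 6. Try u_k = A + B·r^k with r = q/p = (7/15)/(8/15) = 7/8. Substitution satisfies the recurrence; boundary conditions give:
  u_k = (1 − r^k) / (1 − r^N) = (1 − (7/8)^5) / (1 − (7/8)^7) = 1021504/1273609.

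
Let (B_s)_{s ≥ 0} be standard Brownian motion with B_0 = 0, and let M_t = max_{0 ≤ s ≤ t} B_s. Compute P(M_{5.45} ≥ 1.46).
P(M_{5.45} ≥ 1.46) = 2·P(B_{5.45} ≥ 1.46) = 2(1 − Φ(1.46/√5.45)) ≈ 0.5317

By the reflection principle for Brownian motion, P(M_t ≥ a) = 2 · P(B_t ≥ a) for a ≥ 0. Since B_t ~ N(0, t), P(B_t ≥ 1.46) = 1 − Φ(1.46/√t) = 1 − Φ(1.46/√5.45) = 1 − Φ(0.6254). So
  P(M_{5.45} ≥ 1.46) = 2(1 − Φ(0.6254)) ≈ 0.5317.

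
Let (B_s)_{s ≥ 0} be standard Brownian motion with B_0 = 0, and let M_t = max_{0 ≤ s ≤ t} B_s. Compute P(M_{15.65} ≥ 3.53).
P(M_{15.65} ≥ 3.53) = 2·P(B_{15.65} ≥ 3.53) = 2(1 − Φ(3.53/√15.65)) ≈ 0.3722

By the reflection principle for Brownian motion, P(M_t ≥ a) = 2 · P(B_t ≥ a) for a ≥ 0. Since B_t ~ N(0, t), P(B_t ≥ 3.53) = 1 − Φ(3.53/√t) = 1 − Φ(3.53/√15.65) = 1 − Φ(0.8923). So
  P(M_{15.65} ≥ 3.53) = 2(1 − Φ(0.8923)) ≈ 0.3722.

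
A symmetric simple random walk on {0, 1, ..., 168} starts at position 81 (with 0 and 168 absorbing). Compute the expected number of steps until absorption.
E[τ | X_0 = 81] = 7047

Let v_k = E[τ | X_0 = k]. Boundary: v_0 = v_168 = 0. Recurrence: v_k = 1 + (v_{k-1} + v_{k+1})/2 for 1 ≤ k ≤ 167. The particular solution to v_k − (v_{k-1} + v_{k+1})/2 = 1 is v_k = −k^2. Adding homogeneous solution A + B k and matching boundaries gives v_k = k (168 − k). Substituting k = 81: v_81 = 81 · 87 = 7047.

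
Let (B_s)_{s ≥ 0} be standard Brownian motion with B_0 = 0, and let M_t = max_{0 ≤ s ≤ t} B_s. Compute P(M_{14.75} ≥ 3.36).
P(M_{14.75} ≥ 3.36) = 2·P(B_{14.75} ≥ 3.36) = 2(1 − Φ(3.36/√14.75)) ≈ 0.3816

By the reflection principle for Brownian motion, P(M_t ≥ a) = 2 · P(B_t ≥ a) for a ≥ 0. Since B_t ~ N(0, t), P(B_t ≥ 3.36) = 1 − Φ(3.36/√t) = 1 − Φ(3.36/√14.75) = 1 − Φ(0.8749). So
  P(M_{14.75} ≥ 3.36) = 2(1 − Φ(0.8749)) ≈ 0.3816.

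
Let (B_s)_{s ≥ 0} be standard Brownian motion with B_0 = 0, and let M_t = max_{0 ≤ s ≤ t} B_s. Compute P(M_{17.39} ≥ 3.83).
P(M_{17.39} ≥ 3.83) = 2·P(B_{17.39} ≥ 3.83) = 2(1 − Φ(3.83/√17.39)) ≈ 0.3584

By the reflection principle for Brownian motion, P(M_t ≥ a) = 2 · P(B_t ≥ a) for a ≥ 0. Since B_t ~ N(0, t), P(B_t ≥ 3.83) = 1 − Φ(3.83/√t) = 1 − Φ(3.83/√17.39) = 1 − Φ(0.9184). So
  P(M_{17.39} ≥ 3.83) = 2(1 − Φ(0.9184)) ≈ 0.3584.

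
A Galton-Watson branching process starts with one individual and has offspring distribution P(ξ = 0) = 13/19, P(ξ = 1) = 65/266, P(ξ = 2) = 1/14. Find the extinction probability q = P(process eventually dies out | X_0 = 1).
q = 1

Mean offspring μ = 0·13/19 + 1·65/266 + 2·1/14 = 103/266 ≤ 1. For μ ≤ 1 with offspring not concentrated at 1, the Galton-Watson process goes extinct almost surely, so q = 1.
(Algebraic check: The pgf is f(s) = 13/19 + 65/266·s + 1/14·s². The extinction probability q is the smallest fixed point of f in [0, 1]. Setting s = f(s):
  1/14·s² + (65/266 − 1)·s + 13/19 = 0
  1/14·s² − (13/19 + 1/14)·s + 13/19 = 0
which factors as (s − 1)·(1/14·s − 13/19) = 0, giving roots s = 1 and s = (13/19)/(1/14) = 182/19. Since 182/19 ≥ 1, the smallest root in [0, 1] is s = 1.)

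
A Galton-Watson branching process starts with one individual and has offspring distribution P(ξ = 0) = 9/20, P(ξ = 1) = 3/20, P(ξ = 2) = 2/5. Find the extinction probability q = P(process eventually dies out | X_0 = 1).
q = 1

Mean offspring μ = 0·9/20 + 1·3/20 + 2·2/5 = 19/20 ≤ 1. For μ ≤ 1 with offspring not concentrated at 1, the Galton-Watson process goes extinct almost surely, so q = 1.
(Algebraic check: The pgf is f(s) = 9/20 + 3/20·s + 2/5·s². The extinction probability q is the smallest fixed point of f in [0, 1]. Setting s = f(s):
  2/5·s² + (3/20 − 1)·s + 9/20 = 0
  2/5·s² − (9/20 + 2/5)·s + 9/20 = 0
which factors as (s − 1)·(2/5·s − 9/20) = 0, giving roots s = 1 and s = (9/20)/(2/5) = 9/8. Since 9/8 ≥ 1, the smallest root in [0, 1] is s = 1.)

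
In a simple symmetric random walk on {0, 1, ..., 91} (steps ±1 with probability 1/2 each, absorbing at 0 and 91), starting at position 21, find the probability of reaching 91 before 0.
P(hit 91 before 0) = 21/91 = 3/13

Let u_k = P(hit 91 before 0 | start at k). Then u_0 = 0, u_91 = 1, and u_k = u_{k-1}/2 + u_{k+1}/2 for 1 ≤ k ≤ 90. This harmonic recurrence is solved by u_k = k/91, giving u_21 = 21/91 = 3/13.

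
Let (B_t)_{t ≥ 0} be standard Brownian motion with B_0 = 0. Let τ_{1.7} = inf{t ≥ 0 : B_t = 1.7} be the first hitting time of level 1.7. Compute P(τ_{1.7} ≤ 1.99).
P(τ_{1.7} ≤ 1.99) = 2(1 − Φ(1.7/√1.99)) = 2(1 − Φ(1.2051)) ≈ 0.2282

By the reflection principle for standard BM, P(τ_b ≤ t) = 2 · P(B_t ≥ b). Since B_t ~ N(0, t), P(B_t ≥ 1.7) = 1 − Φ(1.7/√t) = 1 − Φ(1.7/√1.99) = 1 − Φ(1.2051) ≈ 0.11408. Doubling: P(τ_{1.7} ≤ 1.99) ≈ 2 · 0.11408 = 0.22816 ≈ 0.2282.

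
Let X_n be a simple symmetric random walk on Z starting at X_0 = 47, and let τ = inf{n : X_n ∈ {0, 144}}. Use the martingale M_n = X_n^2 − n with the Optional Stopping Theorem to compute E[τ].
E[τ] = 4559

M_n = X_n^2 − n is a martingale (since E[X_{n+1}^2 | F_n] = X_n^2 + 1). By OST (τ has finite mean in a bounded region), E[M_τ] = E[M_0] = X_0^2 − 0 = 47^2 = 2209. Also E[M_τ] = E[X_τ^2] − E[τ]. The walk exits at 0 or 144, with P(hit 144 first) = 47/144, so E[X_τ^2] = 144^2 · 47/144 + 0 = 6768. Thus E[τ] = E[X_τ^2] − E[M_τ] = 6768 − 2209 = 4559 = 47(144 − 47) = 4559.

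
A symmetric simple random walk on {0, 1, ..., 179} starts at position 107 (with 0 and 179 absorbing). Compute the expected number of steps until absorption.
E[τ | X_0 = 107] = 7704

Let v_k = E[τ | X_0 = k]. Boundary: v_0 = v_179 = 0. Recurrence: v_k = 1 + (v_{k-1} + v_{k+1})/2 for 1 ≤ k ≤ 178. The particular solution to v_k − (v_{k-1} + v_{k+1})/2 = 1 is v_k = −k^2. Adding homogeneous solution A + B k and matching boundaries gives v_k = k (179 − k). Substituting k = 107: v_107 = 107 · 72 = 7704.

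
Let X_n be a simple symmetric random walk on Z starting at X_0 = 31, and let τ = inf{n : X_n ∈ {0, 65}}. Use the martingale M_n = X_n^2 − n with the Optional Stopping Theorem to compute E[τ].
E[τ] = 1054

M_n = X_n^2 − n is a martingale (since E[X_{n+1}^2 | F_n] = X_n^2 + 1). By OST (τ has finite mean in a bounded region), E[M_τ] = E[M_0] = X_0^2 − 0 = 31^2 = 961. Also E[M_τ] = E[X_τ^2] − E[τ]. The walk exits at 0 or 65, with P(hit 65 first) = 31/65, so E[X_τ^2] = 65^2 · 31/65 + 0 = 2015. Thus E[τ] = E[X_τ^2] − E[M_τ] = 2015 − 961 = 1054 = 31(65 − 31) = 1054.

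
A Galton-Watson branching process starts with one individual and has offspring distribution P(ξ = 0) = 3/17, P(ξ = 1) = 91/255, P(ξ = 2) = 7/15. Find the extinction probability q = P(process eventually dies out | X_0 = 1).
q = 45/119

The pgf is f(s) = 3/17 + 91/255·s + 7/15·s². The extinction probability q is the smallest fixed point of f in [0, 1]. Setting s = f(s):
  7/15·s² + (91/255 − 1)·s + 3/17 = 0
  7/15·s² − (3/17 + 7/15)·s + 3/17 = 0
which factors as (s − 1)·(7/15·s − 3/17) = 0, giving roots s = 1 and s = (3/17)/(7/15) = 45/119.
Mean offspring μ = 91/255 + 2·7/15 = 329/255 > 1 (supercritical), so q < 1. The extinction probability is the smaller root: q = (3/17)/(7/15) = 45/119.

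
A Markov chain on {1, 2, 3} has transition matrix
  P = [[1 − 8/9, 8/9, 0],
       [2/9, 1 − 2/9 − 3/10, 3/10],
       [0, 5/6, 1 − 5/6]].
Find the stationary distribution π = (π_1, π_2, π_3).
π = (25/161, 100/161, 36/161)

This is a birth-death chain on three states, which satisfies detailed balance: π_1 · P_{12} = π_2 · P_{21} and π_2 · P_{23} = π_3 · P_{32}.
From π_1 · 8/9 = π_2 · 2/9: π_2/π_1 = (8/9)/(2/9) = 4.
From π_2 · 3/10 = π_3 · 5/6: π_3/π_2 = (3/10)/(5/6) = 9/25.
Take π_1 proportional to 1; then unnormalized π = (1, 4, 36/25). Normalize by dividing by the sum 161/25:
  π = (25/161, 100/161, 36/161).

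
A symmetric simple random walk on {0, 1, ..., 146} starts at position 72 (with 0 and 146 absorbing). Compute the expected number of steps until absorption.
E[τ | X_0 = 72] = 5328

Let v_k = E[τ | X_0 = k]. Boundary: v_0 = v_146 = 0. Recurrence: v_k = 1 + (v_{k-1} + v_{k+1})/2 for 1 ≤ k ≤ 145. The particular solution to v_k − (v_{k-1} + v_{k+1})/2 = 1 is v_k = −k^2. Adding homogeneous solution A + B k and matching boundaries gives v_k = k (146 − k). Substituting k = 72: v_72 = 72 · 74 = 5328.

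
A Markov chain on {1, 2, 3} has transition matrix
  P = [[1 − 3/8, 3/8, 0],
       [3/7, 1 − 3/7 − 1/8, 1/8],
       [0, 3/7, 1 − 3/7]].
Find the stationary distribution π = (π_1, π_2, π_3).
π = (192/409, 168/409, 49/409)

This is a birth-death chain on three states, which satisfies detailed balance: π_1 · P_{12} = π_2 · P_{21} and π_2 · P_{23} = π_3 · P_{32}.
From π_1 · 3/8 = π_2 · 3/7: π_2/π_1 = (3/8)/(3/7) = 7/8.
From π_2 · 1/8 = π_3 · 3/7: π_3/π_2 = (1/8)/(3/7) = 7/24.
Take π_1 proportional to 1; then unnormalized π = (1, 7/8, 49/192). Normalize by dividing by the sum 409/192:
  π = (192/409, 168/409, 49/409).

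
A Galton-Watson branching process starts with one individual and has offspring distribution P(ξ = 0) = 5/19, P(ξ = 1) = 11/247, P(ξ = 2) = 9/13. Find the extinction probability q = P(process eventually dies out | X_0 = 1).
q = 65/171

The pgf is f(s) = 5/19 + 11/247·s + 9/13·s². The extinction probability q is the smallest fixed point of f in [0, 1]. Setting s = f(s):
  9/13·s² + (11/247 − 1)·s + 5/19 = 0
  9/13·s² − (5/19 + 9/13)·s + 5/19 = 0
which factors as (s − 1)·(9/13·s − 5/19) = 0, giving roots s = 1 and s = (5/19)/(9/13) = 65/171.
Mean offspring μ = 11/247 + 2·9/13 = 353/247 > 1 (supercritical), so q < 1. The extinction probability is the smaller root: q = (5/19)/(9/13) = 65/171.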